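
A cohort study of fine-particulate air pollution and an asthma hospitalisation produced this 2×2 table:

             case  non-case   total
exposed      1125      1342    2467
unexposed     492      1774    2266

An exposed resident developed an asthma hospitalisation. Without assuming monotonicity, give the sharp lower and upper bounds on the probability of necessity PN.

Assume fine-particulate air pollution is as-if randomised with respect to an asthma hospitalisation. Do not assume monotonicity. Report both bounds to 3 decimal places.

p₁ = P(outcome | exposed) = 1125/2467 = 0.45602
p₀ = P(outcome | unexposed) = 492/2266 = 0.21712
Under exogeneity alone the bounds on PN are max{0,(p₁−p₀)/p₁} ≤ PN ≤ min{1,(1−p₀)/p₁}.
  lower = (p₁ − p₀)/p₁ = 0.2389 / 0.45602 ≈ 0.5239
  upper = min{1, (1 − p₀)/p₁} = 0.78288 / 0.45602 ≈ 1.7168 → capped at 1

0.524 ≤ PN ≤ 1.000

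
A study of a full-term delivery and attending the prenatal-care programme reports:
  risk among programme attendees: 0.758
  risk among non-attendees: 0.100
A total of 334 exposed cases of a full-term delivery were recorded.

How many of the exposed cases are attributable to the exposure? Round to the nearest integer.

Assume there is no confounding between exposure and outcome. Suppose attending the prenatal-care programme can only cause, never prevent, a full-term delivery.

Let p₁ = 0.758, p₀ = 0.1.
PN = (p₁ − p₀)/p₁ = (0.758 − 0.1) / 0.758 ≈ 0.86807.
Attributable cases ≈ PN × (exposed cases) = 0.86807 × 334 ≈ 289.94.

about 290 cases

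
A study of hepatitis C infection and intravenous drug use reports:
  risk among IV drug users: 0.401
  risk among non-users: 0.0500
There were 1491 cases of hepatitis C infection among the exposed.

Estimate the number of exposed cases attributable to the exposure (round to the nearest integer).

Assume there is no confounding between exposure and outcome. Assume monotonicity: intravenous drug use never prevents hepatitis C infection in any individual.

about 1305 cases

Let p₁ = 0.401, p₀ = 0.05.
PN = (p₁ − p₀)/p₁ = (0.401 − 0.05) / 0.401 ≈ 0.87531.
Attributable cases ≈ PN × (exposed cases) = 0.87531 × 1491 ≈ 1305.09.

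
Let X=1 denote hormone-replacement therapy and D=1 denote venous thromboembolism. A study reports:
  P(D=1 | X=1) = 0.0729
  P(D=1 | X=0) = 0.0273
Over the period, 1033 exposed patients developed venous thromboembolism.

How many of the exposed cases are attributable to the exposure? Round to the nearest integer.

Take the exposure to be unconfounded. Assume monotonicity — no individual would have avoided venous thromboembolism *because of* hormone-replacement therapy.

Let p₁ = 0.0729, p₀ = 0.0273.
PN = (p₁ − p₀)/p₁ = (0.0729 − 0.0273) / 0.0729 ≈ 0.62551.
Attributable cases ≈ PN × (exposed cases) = 0.62551 × 1033 ≈ 646.16.

about 646 cases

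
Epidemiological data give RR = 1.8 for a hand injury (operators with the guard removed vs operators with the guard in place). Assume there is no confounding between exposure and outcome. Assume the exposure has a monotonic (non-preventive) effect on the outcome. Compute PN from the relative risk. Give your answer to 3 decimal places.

Under exogeneity and monotonicity, PN = (RR − 1) / RR = 1 − 1/RR.
PN = (1.8 − 1) / 1.8 = 0.8 / 1.8 ≈ 0.4444

PN ≈ 0.444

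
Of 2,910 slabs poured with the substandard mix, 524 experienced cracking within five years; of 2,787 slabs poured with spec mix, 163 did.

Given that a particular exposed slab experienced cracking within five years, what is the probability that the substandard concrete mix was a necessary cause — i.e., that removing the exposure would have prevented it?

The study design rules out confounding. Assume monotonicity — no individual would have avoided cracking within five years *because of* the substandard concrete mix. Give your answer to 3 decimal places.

p₁ = P(outcome | exposed) = 524/2910 = 0.18007
p₀ = P(outcome | unexposed) = 163/2787 = 0.058486
Under exogeneity and monotonicity, PN = (p₁ − p₀) / p₁.
PN = (0.18007 − 0.058486) / 0.18007 = 0.12158 / 0.18007 ≈ 0.6752

PN ≈ 0.675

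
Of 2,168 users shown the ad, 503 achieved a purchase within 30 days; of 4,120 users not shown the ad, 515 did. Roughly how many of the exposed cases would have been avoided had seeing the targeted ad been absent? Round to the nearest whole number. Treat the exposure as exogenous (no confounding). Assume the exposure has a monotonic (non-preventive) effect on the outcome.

p₁ = P(outcome | exposed) = 503/2168 = 0.23201
p₀ = P(outcome | unexposed) = 515/4120 = 0.125
PN = (p₁ − p₀)/p₁ = (0.23201 − 0.125) / 0.23201 ≈ 0.46123.
Attributable cases ≈ PN × (exposed cases) = 0.46123 × 503 ≈ 232.00.

about 232 cases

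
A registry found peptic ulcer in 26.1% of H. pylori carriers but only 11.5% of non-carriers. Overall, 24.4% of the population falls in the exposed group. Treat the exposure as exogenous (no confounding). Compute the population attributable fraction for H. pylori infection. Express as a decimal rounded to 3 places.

p₁ = 0.261, p₀ = 0.115.
Overall risk P(Y=1) = π·p₁ + (1−π)·p₀ = 0.244×0.261 + 0.756×0.115 = 0.15062.
Under exogeneity, PAF = [P(Y=1) − p₀] / P(Y=1).
PAF = (0.15062 − 0.115) / 0.15062 ≈ 0.2365

PAF ≈ 0.237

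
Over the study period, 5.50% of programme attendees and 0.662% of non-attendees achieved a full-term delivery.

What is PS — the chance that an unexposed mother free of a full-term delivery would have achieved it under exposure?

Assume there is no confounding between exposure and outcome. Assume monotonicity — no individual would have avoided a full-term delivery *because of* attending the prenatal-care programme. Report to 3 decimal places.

PS ≈ 0.049

p₁ = 0.055, p₀ = 0.00662.
Under exogeneity and monotonicity, PS = (p₁ − p₀) / (1 − p₀).
PS = (0.055 − 0.00662) / (1 − 0.00662) = 0.04838 / 0.99338 ≈ 0.0487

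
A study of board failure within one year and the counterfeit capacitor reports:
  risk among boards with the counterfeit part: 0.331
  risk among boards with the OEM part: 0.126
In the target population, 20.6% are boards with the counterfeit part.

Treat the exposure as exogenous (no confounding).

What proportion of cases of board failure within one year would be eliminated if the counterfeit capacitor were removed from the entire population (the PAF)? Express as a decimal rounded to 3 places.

PAF ≈ 0.251

Let p₁ = 0.331, p₀ = 0.126.
Overall risk P(Y=1) = π·p₁ + (1−π)·p₀ = 0.206×0.331 + 0.794×0.126 = 0.16823.
Under exogeneity, PAF = [P(Y=1) − p₀] / P(Y=1).
PAF = (0.16823 − 0.126) / 0.16823 ≈ 0.2510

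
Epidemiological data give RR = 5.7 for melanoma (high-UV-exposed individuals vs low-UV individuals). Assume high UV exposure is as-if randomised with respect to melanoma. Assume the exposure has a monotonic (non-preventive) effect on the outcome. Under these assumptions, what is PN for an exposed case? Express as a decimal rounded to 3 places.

PN ≈ 0.825

Under exogeneity and monotonicity, PN = (RR − 1) / RR = 1 − 1/RR.
PN = (5.7 − 1) / 5.7 = 4.7 / 5.7 ≈ 0.8246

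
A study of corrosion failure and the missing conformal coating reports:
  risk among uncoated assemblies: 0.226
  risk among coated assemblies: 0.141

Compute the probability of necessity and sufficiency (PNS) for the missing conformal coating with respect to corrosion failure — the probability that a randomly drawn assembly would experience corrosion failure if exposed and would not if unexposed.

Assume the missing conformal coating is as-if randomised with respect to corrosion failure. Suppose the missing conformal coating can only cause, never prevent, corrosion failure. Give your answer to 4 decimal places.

Let p₁ = 0.226, p₀ = 0.141.
Under exogeneity and monotonicity, PNS = p₁ − p₀.
PNS = 0.226 − 0.141 = 0.085

PNS ≈ 0.0850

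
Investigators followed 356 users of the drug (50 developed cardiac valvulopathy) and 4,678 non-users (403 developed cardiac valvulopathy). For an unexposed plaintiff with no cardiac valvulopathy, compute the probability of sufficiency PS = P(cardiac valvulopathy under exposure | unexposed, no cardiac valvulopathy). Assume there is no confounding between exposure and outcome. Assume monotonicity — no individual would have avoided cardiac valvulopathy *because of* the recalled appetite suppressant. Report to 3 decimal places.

PS ≈ 0.059

p₁ = P(outcome | exposed) = 50/356 = 0.14045
p₀ = P(outcome | unexposed) = 403/4678 = 0.086148
Under exogeneity and monotonicity, PS = (p₁ − p₀) / (1 − p₀).
PS = (0.14045 − 0.086148) / (1 − 0.086148) = 0.054302 / 0.91385 ≈ 0.0594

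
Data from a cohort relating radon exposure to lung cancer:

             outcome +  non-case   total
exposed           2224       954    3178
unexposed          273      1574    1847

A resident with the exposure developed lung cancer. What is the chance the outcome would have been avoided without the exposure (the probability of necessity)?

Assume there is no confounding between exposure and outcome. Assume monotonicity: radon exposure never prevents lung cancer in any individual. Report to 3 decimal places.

p₁ = P(outcome | exposed) = 2224/3178 = 0.69981
p₀ = P(outcome | unexposed) = 273/1847 = 0.14781
Under exogeneity and monotonicity, PN = (p₁ − p₀)/p₁.
PN = (0.69981 − 0.14781) / 0.69981 ≈ 0.7888

PN ≈ 0.789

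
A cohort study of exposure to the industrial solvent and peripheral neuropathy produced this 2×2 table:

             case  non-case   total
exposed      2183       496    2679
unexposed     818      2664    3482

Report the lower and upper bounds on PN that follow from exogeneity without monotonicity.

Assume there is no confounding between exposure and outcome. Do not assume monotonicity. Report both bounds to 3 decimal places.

0.712 ≤ PN ≤ 0.939

p₁ = P(outcome | exposed) = 2183/2679 = 0.81486
p₀ = P(outcome | unexposed) = 818/3482 = 0.23492
Under exogeneity alone the bounds on PN are max{0,(p₁−p₀)/p₁} ≤ PN ≤ min{1,(1−p₀)/p₁}.
  lower = (p₁ − p₀)/p₁ = 0.57993 / 0.81486 ≈ 0.7117
  upper = min{1, (1 − p₀)/p₁} = 0.76508 / 0.81486 ≈ 0.9389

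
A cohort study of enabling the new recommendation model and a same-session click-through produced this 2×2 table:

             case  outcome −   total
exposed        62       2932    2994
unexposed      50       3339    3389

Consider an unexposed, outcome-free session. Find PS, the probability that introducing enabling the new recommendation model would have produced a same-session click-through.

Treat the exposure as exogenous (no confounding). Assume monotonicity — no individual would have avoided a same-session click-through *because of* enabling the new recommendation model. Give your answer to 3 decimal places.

p₁ = P(outcome | exposed) = 62/2994 = 0.020708
p₀ = P(outcome | unexposed) = 50/3389 = 0.014754
Under exogeneity and monotonicity, PS = (p₁ − p₀)/(1 − p₀).
PS = (0.020708 − 0.014754) / 0.98525 ≈ 0.0060

PS ≈ 0.006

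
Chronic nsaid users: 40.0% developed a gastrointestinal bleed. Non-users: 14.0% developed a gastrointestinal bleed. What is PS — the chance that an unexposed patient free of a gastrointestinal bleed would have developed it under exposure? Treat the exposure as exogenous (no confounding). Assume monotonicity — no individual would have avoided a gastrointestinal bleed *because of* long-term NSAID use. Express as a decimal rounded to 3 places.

PS ≈ 0.302

p₁ = 0.4, p₀ = 0.14.
Under exogeneity and monotonicity, PS = (p₁ − p₀) / (1 − p₀).
PS = (0.4 − 0.14) / (1 − 0.14) = 0.26 / 0.86 ≈ 0.3023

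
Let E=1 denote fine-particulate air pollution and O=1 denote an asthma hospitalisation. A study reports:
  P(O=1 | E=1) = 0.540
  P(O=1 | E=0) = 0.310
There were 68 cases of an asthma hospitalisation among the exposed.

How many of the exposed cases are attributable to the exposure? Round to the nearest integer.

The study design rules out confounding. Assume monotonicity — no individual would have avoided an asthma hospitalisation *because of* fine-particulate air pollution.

Let p₁ = 0.54, p₀ = 0.31.
PN = (p₁ − p₀)/p₁ = (0.54 − 0.31) / 0.54 ≈ 0.42593.
Attributable cases ≈ PN × (exposed cases) = 0.42593 × 68 ≈ 28.96.

about 29 cases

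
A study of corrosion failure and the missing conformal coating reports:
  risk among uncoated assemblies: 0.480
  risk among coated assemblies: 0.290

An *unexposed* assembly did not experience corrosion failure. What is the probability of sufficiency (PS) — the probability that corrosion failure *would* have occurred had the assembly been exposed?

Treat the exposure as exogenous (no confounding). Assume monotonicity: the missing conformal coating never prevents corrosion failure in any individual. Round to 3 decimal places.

PS ≈ 0.268

Let p₁ = 0.48, p₀ = 0.29.
Under exogeneity and monotonicity, PS = (p₁ − p₀) / (1 − p₀).
PS = (0.48 − 0.29) / (1 − 0.29) = 0.19 / 0.71 ≈ 0.2676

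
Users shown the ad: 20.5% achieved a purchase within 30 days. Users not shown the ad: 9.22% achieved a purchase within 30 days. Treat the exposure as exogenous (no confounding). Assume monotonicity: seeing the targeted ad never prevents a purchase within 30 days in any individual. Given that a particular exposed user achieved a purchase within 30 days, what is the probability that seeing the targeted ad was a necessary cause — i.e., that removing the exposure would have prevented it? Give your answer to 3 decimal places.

p₁ = 0.205, p₀ = 0.0922.
Under exogeneity and monotonicity, PN = (p₁ − p₀) / p₁.
PN = (0.205 − 0.0922) / 0.205 = 0.1128 / 0.205 ≈ 0.5502

PN ≈ 0.550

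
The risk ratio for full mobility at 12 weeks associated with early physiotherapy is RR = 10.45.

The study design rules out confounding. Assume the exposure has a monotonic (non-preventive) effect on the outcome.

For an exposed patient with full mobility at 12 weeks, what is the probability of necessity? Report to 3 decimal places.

Under exogeneity and monotonicity, PN = (RR − 1) / RR = 1 − 1/RR.
PN = (10.45 − 1) / 10.45 = 9.45 / 10.45 ≈ 0.9043

PN ≈ 0.904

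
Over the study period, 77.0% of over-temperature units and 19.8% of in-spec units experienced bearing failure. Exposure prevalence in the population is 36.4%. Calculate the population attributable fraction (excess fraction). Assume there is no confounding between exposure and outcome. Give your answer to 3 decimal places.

p₁ = 0.77, p₀ = 0.198.
Overall risk P(Y=1) = π·p₁ + (1−π)·p₀ = 0.364×0.77 + 0.636×0.198 = 0.40621.
Under exogeneity, PAF = [P(Y=1) − p₀] / P(Y=1).
PAF = (0.40621 − 0.198) / 0.40621 ≈ 0.5126

PAF ≈ 0.513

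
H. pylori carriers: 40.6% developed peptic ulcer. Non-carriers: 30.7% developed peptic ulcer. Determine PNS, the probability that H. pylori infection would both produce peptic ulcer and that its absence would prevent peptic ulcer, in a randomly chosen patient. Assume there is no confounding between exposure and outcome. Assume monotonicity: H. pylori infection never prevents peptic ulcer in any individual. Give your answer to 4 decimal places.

PNS ≈ 0.0990

p₁ = 0.406, p₀ = 0.307.
Under exogeneity and monotonicity, PNS = p₁ − p₀.
PNS = 0.406 − 0.307 = 0.099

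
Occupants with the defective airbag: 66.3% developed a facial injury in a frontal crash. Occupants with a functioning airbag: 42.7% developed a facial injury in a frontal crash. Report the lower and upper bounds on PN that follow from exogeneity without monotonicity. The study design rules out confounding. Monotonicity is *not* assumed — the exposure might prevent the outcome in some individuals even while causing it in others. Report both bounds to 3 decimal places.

0.356 ≤ PN ≤ 0.864

p₁ = 0.663, p₀ = 0.427.
Under exogeneity alone the bounds on PN are max{0,(p₁−p₀)/p₁} ≤ PN ≤ min{1,(1−p₀)/p₁}.
  lower = (p₁ − p₀)/p₁ = 0.236 / 0.663 ≈ 0.3560
  upper = min{1, (1 − p₀)/p₁} = 0.573 / 0.663 ≈ 0.8643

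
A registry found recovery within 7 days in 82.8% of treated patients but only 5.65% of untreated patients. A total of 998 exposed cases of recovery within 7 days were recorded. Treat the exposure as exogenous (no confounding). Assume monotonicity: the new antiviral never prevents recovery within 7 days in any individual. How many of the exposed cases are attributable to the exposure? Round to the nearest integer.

about 930 cases

p₁ = 0.828, p₀ = 0.0565.
PN = (p₁ − p₀)/p₁ = (0.828 − 0.0565) / 0.828 ≈ 0.93176.
Attributable cases ≈ PN × (exposed cases) = 0.93176 × 998 ≈ 929.90.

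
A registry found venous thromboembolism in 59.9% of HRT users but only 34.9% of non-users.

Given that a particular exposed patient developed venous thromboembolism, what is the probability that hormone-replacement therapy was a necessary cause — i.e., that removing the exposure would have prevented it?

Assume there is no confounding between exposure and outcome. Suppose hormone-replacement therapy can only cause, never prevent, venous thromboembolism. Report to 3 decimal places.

PN ≈ 0.417

p₁ = 0.599, p₀ = 0.349.
Under exogeneity and monotonicity, PN = (p₁ − p₀) / p₁.
PN = (0.599 − 0.349) / 0.599 = 0.25 / 0.599 ≈ 0.4174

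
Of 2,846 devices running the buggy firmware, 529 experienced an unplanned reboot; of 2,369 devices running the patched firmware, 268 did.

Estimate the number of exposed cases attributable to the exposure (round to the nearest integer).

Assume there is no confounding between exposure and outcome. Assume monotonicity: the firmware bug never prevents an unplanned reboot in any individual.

about 207 cases

p₁ = P(outcome | exposed) = 529/2846 = 0.18587
p₀ = P(outcome | unexposed) = 268/2369 = 0.11313
PN = (p₁ − p₀)/p₁ = (0.18587 − 0.11313) / 0.18587 ≈ 0.39138.
Attributable cases ≈ PN × (exposed cases) = 0.39138 × 529 ≈ 207.04.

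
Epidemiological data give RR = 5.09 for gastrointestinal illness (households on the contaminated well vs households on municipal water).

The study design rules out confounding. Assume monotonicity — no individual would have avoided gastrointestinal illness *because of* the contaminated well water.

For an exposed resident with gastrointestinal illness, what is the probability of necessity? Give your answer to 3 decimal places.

PN ≈ 0.804

Under exogeneity and monotonicity, PN = (RR − 1) / RR = 1 − 1/RR.
PN = (5.09 − 1) / 5.09 = 4.09 / 5.09 ≈ 0.8035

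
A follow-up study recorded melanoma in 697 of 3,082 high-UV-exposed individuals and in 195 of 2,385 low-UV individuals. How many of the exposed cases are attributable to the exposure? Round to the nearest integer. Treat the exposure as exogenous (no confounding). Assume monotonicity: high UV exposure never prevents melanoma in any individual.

p₁ = P(outcome | exposed) = 697/3082 = 0.22615
p₀ = P(outcome | unexposed) = 195/2385 = 0.081761
PN = (p₁ − p₀)/p₁ = (0.22615 − 0.081761) / 0.22615 ≈ 0.63847.
Attributable cases ≈ PN × (exposed cases) = 0.63847 × 697 ≈ 445.01.

about 445 cases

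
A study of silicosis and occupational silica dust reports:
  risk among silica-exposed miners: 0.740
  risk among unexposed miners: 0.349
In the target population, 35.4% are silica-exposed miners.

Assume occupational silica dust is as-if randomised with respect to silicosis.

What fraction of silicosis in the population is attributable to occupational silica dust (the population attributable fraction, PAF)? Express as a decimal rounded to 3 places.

PAF ≈ 0.284

Let p₁ = 0.74, p₀ = 0.349.
Overall risk P(Y=1) = π·p₁ + (1−π)·p₀ = 0.354×0.74 + 0.646×0.349 = 0.48741.
Under exogeneity, PAF = [P(Y=1) − p₀] / P(Y=1).
PAF = (0.48741 − 0.349) / 0.48741 ≈ 0.2840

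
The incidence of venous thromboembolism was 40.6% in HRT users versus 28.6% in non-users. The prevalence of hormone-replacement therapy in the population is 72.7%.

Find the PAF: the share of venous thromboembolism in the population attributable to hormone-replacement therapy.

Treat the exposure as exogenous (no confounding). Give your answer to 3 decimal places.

p₁ = 0.406, p₀ = 0.286.
Overall risk P(Y=1) = π·p₁ + (1−π)·p₀ = 0.727×0.406 + 0.273×0.286 = 0.37324.
Under exogeneity, PAF = [P(Y=1) − p₀] / P(Y=1).
PAF = (0.37324 − 0.286) / 0.37324 ≈ 0.2337

PAF ≈ 0.234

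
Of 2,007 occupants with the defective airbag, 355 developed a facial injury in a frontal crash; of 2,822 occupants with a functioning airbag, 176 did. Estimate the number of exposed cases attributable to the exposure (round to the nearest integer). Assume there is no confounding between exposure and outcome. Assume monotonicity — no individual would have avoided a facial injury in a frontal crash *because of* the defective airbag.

p₁ = P(outcome | exposed) = 355/2007 = 0.17688
p₀ = P(outcome | unexposed) = 176/2822 = 0.062367
PN = (p₁ − p₀)/p₁ = (0.17688 − 0.062367) / 0.17688 ≈ 0.64741.
Attributable cases ≈ PN × (exposed cases) = 0.64741 × 355 ≈ 229.83.

about 230 cases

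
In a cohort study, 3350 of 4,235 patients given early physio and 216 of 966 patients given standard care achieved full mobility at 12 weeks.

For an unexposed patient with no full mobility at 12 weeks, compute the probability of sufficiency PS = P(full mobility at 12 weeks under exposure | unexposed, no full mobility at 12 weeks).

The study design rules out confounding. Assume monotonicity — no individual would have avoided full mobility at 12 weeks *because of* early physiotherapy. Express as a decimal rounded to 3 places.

PS ≈ 0.731

p₁ = P(outcome | exposed) = 3350/4235 = 0.79103
p₀ = P(outcome | unexposed) = 216/966 = 0.2236
Under exogeneity and monotonicity, PS = (p₁ − p₀) / (1 − p₀).
PS = (0.79103 − 0.2236) / (1 − 0.2236) = 0.56742 / 0.7764 ≈ 0.7308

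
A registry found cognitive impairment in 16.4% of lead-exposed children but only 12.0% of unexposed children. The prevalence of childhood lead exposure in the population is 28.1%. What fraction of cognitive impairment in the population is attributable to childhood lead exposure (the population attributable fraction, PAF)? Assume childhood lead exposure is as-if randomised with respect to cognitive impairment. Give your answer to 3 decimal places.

p₁ = 0.164, p₀ = 0.12.
Overall risk P(Y=1) = π·p₁ + (1−π)·p₀ = 0.281×0.164 + 0.719×0.12 = 0.13236.
Under exogeneity, PAF = [P(Y=1) − p₀] / P(Y=1).
PAF = (0.13236 − 0.12) / 0.13236 ≈ 0.0934

PAF ≈ 0.093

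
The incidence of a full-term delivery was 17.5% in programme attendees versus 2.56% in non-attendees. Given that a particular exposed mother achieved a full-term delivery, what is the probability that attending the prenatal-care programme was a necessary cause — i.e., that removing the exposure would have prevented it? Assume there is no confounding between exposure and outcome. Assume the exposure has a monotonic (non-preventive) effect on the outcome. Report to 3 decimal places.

PN ≈ 0.854

p₁ = 0.175, p₀ = 0.0256.
Under exogeneity and monotonicity, PN = (p₁ − p₀) / p₁.
PN = (0.175 − 0.0256) / 0.175 = 0.1494 / 0.175 ≈ 0.8537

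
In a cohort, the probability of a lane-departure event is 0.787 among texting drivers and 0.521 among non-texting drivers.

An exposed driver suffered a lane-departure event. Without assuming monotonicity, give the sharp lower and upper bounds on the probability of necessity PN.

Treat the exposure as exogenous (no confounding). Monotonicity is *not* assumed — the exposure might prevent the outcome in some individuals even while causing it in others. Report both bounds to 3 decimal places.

Let p₁ = 0.787, p₀ = 0.521.
Under exogeneity alone the bounds on PN are max{0,(p₁−p₀)/p₁} ≤ PN ≤ min{1,(1−p₀)/p₁}.
  lower = (p₁ − p₀)/p₁ = 0.266 / 0.787 ≈ 0.3380
  upper = min{1, (1 − p₀)/p₁} = 0.479 / 0.787 ≈ 0.6086

0.338 ≤ PN ≤ 0.609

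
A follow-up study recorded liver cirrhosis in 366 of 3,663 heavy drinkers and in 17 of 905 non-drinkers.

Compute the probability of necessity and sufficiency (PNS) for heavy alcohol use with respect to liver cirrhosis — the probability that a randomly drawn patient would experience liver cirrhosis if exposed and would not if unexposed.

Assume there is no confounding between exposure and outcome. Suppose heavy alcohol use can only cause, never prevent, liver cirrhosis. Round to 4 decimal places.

PNS ≈ 0.0811

p₁ = P(outcome | exposed) = 366/3663 = 0.099918
p₀ = P(outcome | unexposed) = 17/905 = 0.018785
Under exogeneity and monotonicity, PNS = p₁ − p₀.
PNS = 0.099918 − 0.018785 = 0.081134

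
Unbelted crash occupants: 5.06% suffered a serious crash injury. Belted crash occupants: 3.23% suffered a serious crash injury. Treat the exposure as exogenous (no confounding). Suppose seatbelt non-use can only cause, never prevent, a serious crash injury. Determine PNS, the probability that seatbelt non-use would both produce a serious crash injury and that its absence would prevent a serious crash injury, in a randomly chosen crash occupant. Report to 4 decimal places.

PNS ≈ 0.0183

p₁ = 0.0506, p₀ = 0.0323.
Under exogeneity and monotonicity, PNS = p₁ − p₀.
PNS = 0.0506 − 0.0323 = 0.0183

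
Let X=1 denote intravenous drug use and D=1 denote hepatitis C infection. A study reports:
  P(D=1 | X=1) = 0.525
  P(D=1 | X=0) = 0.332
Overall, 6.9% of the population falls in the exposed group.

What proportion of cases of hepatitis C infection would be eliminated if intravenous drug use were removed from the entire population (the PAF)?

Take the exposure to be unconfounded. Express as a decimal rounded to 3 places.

Let p₁ = 0.525, p₀ = 0.332.
Overall risk P(Y=1) = π·p₁ + (1−π)·p₀ = 0.069×0.525 + 0.931×0.332 = 0.34532.
Under exogeneity, PAF = [P(Y=1) − p₀] / P(Y=1).
PAF = (0.34532 − 0.332) / 0.34532 ≈ 0.0386

PAF ≈ 0.039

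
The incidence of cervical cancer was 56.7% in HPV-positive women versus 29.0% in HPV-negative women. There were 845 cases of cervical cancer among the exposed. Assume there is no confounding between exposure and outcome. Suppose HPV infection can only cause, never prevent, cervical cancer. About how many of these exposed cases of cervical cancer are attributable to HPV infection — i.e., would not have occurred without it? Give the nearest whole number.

p₁ = 0.567, p₀ = 0.29.
PN = (p₁ − p₀)/p₁ = (0.567 − 0.29) / 0.567 ≈ 0.48854.
Attributable cases ≈ PN × (exposed cases) = 0.48854 × 845 ≈ 412.81.

about 413 cases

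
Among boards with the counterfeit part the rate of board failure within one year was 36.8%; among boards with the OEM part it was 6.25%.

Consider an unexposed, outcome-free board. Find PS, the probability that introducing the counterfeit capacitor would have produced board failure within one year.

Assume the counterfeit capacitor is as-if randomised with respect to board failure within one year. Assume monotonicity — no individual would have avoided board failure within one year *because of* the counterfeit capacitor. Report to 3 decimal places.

p₁ = 0.368, p₀ = 0.0625.
Under exogeneity and monotonicity, PS = (p₁ − p₀) / (1 − p₀).
PS = (0.368 − 0.0625) / (1 − 0.0625) = 0.3055 / 0.9375 ≈ 0.3259

PS ≈ 0.326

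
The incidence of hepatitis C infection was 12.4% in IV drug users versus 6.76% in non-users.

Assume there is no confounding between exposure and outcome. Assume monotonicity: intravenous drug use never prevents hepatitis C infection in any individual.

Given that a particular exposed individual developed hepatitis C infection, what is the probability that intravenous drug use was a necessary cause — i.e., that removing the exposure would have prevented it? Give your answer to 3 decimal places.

p₁ = 0.124, p₀ = 0.0676.
Under exogeneity and monotonicity, PN = (p₁ − p₀) / p₁.
PN = (0.124 − 0.0676) / 0.124 = 0.0564 / 0.124 ≈ 0.4548

PN ≈ 0.455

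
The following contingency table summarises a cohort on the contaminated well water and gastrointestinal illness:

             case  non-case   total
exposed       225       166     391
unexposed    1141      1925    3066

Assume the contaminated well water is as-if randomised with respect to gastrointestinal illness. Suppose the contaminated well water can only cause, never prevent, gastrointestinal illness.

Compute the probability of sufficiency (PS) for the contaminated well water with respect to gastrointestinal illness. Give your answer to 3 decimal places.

PS ≈ 0.324

p₁ = P(outcome | exposed) = 225/391 = 0.57545
p₀ = P(outcome | unexposed) = 1141/3066 = 0.37215
Under exogeneity and monotonicity, PS = (p₁ − p₀) / (1 − p₀).
PS = (0.57545 − 0.37215) / (1 − 0.37215) = 0.2033 / 0.62785 ≈ 0.3238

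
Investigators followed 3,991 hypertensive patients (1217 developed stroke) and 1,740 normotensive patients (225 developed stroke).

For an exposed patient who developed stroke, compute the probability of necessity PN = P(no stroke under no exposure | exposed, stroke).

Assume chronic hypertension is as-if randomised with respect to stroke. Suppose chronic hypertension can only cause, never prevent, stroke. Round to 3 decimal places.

p₁ = P(outcome | exposed) = 1217/3991 = 0.30494
p₀ = P(outcome | unexposed) = 225/1740 = 0.12931
Under exogeneity and monotonicity, PN = (p₁ − p₀) / p₁.
PN = (0.30494 − 0.12931) / 0.30494 = 0.17563 / 0.30494 ≈ 0.5759

PN ≈ 0.576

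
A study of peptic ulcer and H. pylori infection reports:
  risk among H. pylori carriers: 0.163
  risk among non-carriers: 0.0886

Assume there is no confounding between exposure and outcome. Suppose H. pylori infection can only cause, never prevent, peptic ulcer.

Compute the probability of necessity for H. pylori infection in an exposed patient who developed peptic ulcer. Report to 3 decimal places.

PN ≈ 0.456

Let p₁ = 0.163, p₀ = 0.0886.
Under exogeneity and monotonicity, PN = (p₁ − p₀) / p₁.
PN = (0.163 − 0.0886) / 0.163 = 0.0744 / 0.163 ≈ 0.4564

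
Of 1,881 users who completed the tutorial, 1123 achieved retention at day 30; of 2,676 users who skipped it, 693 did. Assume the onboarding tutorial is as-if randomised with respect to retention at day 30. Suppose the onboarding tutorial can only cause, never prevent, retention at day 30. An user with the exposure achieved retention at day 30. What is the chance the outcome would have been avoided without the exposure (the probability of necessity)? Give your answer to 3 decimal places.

p₁ = P(outcome | exposed) = 1123/1881 = 0.59702
p₀ = P(outcome | unexposed) = 693/2676 = 0.25897
Under exogeneity and monotonicity, PN = (p₁ − p₀) / p₁.
PN = (0.59702 − 0.25897) / 0.59702 = 0.33805 / 0.59702 ≈ 0.5662

PN ≈ 0.566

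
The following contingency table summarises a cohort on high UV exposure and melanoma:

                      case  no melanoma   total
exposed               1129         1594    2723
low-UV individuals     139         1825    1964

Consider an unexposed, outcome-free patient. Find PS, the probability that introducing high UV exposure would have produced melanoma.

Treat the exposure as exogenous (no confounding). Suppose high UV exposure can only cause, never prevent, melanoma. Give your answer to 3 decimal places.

p₁ = P(outcome | exposed) = 1129/2723 = 0.41462
p₀ = P(outcome | unexposed) = 139/1964 = 0.070774
Under exogeneity and monotonicity, PS = (p₁ − p₀)/(1 − p₀).
PS = (0.41462 − 0.070774) / 0.92923 ≈ 0.3700

PS ≈ 0.370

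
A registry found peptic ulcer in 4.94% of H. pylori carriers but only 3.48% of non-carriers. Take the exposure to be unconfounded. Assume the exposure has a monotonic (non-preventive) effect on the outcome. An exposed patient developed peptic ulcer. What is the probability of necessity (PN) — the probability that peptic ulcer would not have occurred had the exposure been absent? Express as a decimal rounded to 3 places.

p₁ = 0.0494, p₀ = 0.0348.
Under exogeneity and monotonicity, PN = (p₁ − p₀) / p₁.
PN = (0.0494 − 0.0348) / 0.0494 = 0.0146 / 0.0494 ≈ 0.2955

PN ≈ 0.296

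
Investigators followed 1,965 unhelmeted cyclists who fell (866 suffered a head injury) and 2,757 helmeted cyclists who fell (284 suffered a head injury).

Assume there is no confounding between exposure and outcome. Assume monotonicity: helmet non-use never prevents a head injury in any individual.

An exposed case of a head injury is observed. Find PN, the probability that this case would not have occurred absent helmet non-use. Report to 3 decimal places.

PN ≈ 0.766

p₁ = P(outcome | exposed) = 866/1965 = 0.44071
p₀ = P(outcome | unexposed) = 284/2757 = 0.10301
Under exogeneity and monotonicity, PN = (p₁ − p₀) / p₁.
PN = (0.44071 − 0.10301) / 0.44071 = 0.3377 / 0.44071 ≈ 0.7663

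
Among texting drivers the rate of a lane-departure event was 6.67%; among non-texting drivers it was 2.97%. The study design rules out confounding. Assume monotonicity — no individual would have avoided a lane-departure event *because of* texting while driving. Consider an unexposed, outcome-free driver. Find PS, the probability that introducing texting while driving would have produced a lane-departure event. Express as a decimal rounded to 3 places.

PS ≈ 0.038

p₁ = 0.0667, p₀ = 0.0297.
Under exogeneity and monotonicity, PS = (p₁ − p₀) / (1 − p₀).
PS = (0.0667 − 0.0297) / (1 − 0.0297) = 0.037 / 0.9703 ≈ 0.0381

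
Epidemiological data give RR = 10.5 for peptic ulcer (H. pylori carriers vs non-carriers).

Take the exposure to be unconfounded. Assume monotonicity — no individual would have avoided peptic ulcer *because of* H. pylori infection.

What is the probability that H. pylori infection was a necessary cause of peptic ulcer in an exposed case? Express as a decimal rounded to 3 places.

PN ≈ 0.905

Under exogeneity and monotonicity, PN = (RR − 1) / RR = 1 − 1/RR.
PN = (10.5 − 1) / 10.5 = 9.5 / 10.5 ≈ 0.9048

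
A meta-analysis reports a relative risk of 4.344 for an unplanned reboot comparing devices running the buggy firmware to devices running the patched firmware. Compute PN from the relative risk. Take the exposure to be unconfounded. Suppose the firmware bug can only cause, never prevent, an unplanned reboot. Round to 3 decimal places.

PN ≈ 0.770

Under exogeneity and monotonicity, PN = (RR − 1) / RR = 1 − 1/RR.
PN = (4.344 − 1) / 4.344 = 3.344 / 4.344 ≈ 0.7698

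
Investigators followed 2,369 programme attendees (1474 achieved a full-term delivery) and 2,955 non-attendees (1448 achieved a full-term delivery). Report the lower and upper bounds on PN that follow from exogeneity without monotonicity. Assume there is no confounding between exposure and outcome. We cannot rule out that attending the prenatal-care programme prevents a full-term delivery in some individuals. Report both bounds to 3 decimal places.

0.212 ≤ PN ≤ 0.820

p₁ = P(outcome | exposed) = 1474/2369 = 0.6222
p₀ = P(outcome | unexposed) = 1448/2955 = 0.49002
Under exogeneity alone the bounds on PN are max{0,(p₁−p₀)/p₁} ≤ PN ≤ min{1,(1−p₀)/p₁}.
  lower = (p₁ − p₀)/p₁ = 0.13219 / 0.6222 ≈ 0.2124
  upper = min{1, (1 − p₀)/p₁} = 0.50998 / 0.6222 ≈ 0.8196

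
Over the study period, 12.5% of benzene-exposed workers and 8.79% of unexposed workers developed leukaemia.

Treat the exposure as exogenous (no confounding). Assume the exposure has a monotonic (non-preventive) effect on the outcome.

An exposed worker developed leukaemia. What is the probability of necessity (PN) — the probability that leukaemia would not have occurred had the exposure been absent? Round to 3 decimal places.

p₁ = 0.125, p₀ = 0.0879.
Under exogeneity and monotonicity, PN = (p₁ − p₀) / p₁.
PN = (0.125 − 0.0879) / 0.125 = 0.0371 / 0.125 ≈ 0.2968

PN ≈ 0.297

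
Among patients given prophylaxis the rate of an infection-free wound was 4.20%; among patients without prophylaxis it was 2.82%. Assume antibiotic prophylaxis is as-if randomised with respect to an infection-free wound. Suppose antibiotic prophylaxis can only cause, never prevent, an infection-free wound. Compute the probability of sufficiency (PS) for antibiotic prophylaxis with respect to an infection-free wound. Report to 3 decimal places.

PS ≈ 0.014

p₁ = 0.042, p₀ = 0.0282.
Under exogeneity and monotonicity, PS = (p₁ − p₀) / (1 − p₀).
PS = (0.042 − 0.0282) / (1 − 0.0282) = 0.0138 / 0.9718 ≈ 0.0142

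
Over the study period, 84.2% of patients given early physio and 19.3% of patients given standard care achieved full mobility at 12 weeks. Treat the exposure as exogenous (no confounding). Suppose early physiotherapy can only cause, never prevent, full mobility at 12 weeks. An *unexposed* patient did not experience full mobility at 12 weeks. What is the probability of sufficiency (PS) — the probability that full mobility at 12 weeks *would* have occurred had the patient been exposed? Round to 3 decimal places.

PS ≈ 0.804

p₁ = 0.842, p₀ = 0.193.
Under exogeneity and monotonicity, PS = (p₁ − p₀) / (1 − p₀).
PS = (0.842 − 0.193) / (1 − 0.193) = 0.649 / 0.807 ≈ 0.8042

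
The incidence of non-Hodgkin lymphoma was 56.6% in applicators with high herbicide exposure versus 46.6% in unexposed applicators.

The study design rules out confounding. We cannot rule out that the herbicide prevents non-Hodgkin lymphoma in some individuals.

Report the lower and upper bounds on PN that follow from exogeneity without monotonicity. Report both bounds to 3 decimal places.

p₁ = 0.566, p₀ = 0.466.
Under exogeneity alone the bounds on PN are max{0,(p₁−p₀)/p₁} ≤ PN ≤ min{1,(1−p₀)/p₁}.
  lower = (p₁ − p₀)/p₁ = 0.1 / 0.566 ≈ 0.1767
  upper = min{1, (1 − p₀)/p₁} = 0.534 / 0.566 ≈ 0.9435

0.177 ≤ PN ≤ 0.943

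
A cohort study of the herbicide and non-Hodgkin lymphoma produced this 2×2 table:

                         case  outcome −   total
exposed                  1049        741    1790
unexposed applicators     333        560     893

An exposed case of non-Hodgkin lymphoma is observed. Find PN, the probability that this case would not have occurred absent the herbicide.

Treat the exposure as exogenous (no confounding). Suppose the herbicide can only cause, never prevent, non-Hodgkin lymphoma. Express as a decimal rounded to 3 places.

p₁ = P(outcome | exposed) = 1049/1790 = 0.58603
p₀ = P(outcome | unexposed) = 333/893 = 0.3729
Under exogeneity and monotonicity, PN = (p₁ − p₀) / p₁.
PN = (0.58603 − 0.3729) / 0.58603 = 0.21313 / 0.58603 ≈ 0.3637

PN ≈ 0.364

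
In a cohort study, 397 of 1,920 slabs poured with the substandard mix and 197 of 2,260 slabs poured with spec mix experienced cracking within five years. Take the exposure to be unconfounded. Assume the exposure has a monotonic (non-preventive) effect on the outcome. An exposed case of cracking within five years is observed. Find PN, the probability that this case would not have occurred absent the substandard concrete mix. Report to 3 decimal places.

PN ≈ 0.578

p₁ = P(outcome | exposed) = 397/1920 = 0.20677
p₀ = P(outcome | unexposed) = 197/2260 = 0.087168
Under exogeneity and monotonicity, PN = (p₁ − p₀) / p₁.
PN = (0.20677 − 0.087168) / 0.20677 = 0.1196 / 0.20677 ≈ 0.5784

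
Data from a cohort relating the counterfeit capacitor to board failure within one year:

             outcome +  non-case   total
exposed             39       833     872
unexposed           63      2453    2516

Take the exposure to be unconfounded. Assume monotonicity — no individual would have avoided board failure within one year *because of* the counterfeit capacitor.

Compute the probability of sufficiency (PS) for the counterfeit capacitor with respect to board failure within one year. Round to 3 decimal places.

PS ≈ 0.020

p₁ = P(outcome | exposed) = 39/872 = 0.044725
p₀ = P(outcome | unexposed) = 63/2516 = 0.02504
Under exogeneity and monotonicity, PS = (p₁ − p₀)/(1 − p₀).
PS = (0.044725 − 0.02504) / 0.97496 ≈ 0.0202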